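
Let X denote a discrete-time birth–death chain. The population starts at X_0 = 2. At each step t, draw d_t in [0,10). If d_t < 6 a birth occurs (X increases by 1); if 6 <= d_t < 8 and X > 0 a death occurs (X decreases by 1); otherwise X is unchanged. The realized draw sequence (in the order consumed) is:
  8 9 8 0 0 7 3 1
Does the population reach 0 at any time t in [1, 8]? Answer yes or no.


no

t=0: X=2, d=8 → hold, X_1=2
t=1: X=2, d=9 → hold, X_2=2
t=2: X=2, d=8 → hold, X_3=2
t=3: X=2, d=0 → birth, X_4=3
t=4: X=3, d=0 → birth, X_5=4
t=5: X=4, d=7 → death, X_6=3
t=6: X=3, d=3 → birth, X_7=4
t=7: X=4, d=1 → birth, X_8=5


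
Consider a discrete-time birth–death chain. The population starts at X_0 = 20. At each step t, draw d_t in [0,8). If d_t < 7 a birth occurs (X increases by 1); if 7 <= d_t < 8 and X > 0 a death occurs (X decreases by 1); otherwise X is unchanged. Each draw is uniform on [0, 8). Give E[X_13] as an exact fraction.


X can drop by at most 1 per step and X_0 = 20 > T = 13, so X_t >= 20 − t >= 7 > 0 for every t <= 13: the floor at 0 (the 'and X > 0' condition) never binds. Hence X_13 = X_0 + Σ_{t<13} Y_t with i.i.d. increments Y_t = y(d_t) ∈ {+1, −1, 0}.
Outcome values over d=0..7: [1, 1, 1, 1, 1, 1, 1, -1]
Σy = 6, Σy² = 8, M = 8
μ = 6/8 = 3/4,  σ² = 8/8 − (3/4)² = 7/16
E[X_13] = 20 + 13·(3/4) = 119/4

119/4


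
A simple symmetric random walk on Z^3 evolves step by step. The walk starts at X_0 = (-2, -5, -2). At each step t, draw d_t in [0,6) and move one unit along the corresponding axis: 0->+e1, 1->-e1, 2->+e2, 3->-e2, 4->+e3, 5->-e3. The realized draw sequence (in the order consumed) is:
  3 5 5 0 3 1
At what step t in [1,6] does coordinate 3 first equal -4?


t=0: X=(-2, -5, -2), d=3 → -e2, X_1=(-2, -6, -2)
t=1: X=(-2, -6, -2), d=5 → -e3, X_2=(-2, -6, -3)
t=2: X=(-2, -6, -3), d=5 → -e3, X_3=(-2, -6, -4)
t=3: X=(-2, -6, -4), d=0 → +e1, X_4=(-1, -6, -4)
t=4: X=(-1, -6, -4), d=3 → -e2, X_5=(-1, -7, -4)
t=5: X=(-1, -7, -4), d=1 → -e1, X_6=(-2, -7, -4)

3


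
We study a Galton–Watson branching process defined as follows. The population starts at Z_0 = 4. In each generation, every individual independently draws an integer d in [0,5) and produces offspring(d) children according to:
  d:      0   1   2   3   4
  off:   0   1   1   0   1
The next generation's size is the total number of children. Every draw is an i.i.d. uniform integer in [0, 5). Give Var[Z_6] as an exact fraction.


Outcome values over d=0..4: [0, 1, 1, 0, 1]
Σy = 3, Σy² = 3, M = 5
μ = 3/5 = 3/5,  σ² = 3/5 − (3/5)² = 6/25
V_0 = 0, E_0 = 4
V_1 = 6/25·E_0 + (3/5)²·V_0 = 24/25;  E_1 = 12/5
V_2 = 6/25·E_1 + (3/5)²·V_1 = 576/625;  E_2 = 36/25
V_3 = 6/25·E_2 + (3/5)²·V_2 = 10584/15625;  E_3 = 108/125
V_4 = 6/25·E_3 + (3/5)²·V_3 = 176256/390625;  E_4 = 324/625
V_5 = 6/25·E_4 + (3/5)²·V_4 = 2801304/9765625;  E_5 = 972/3125
V_6 = 6/25·E_5 + (3/5)²·V_5 = 43436736/244140625;  E_6 = 2916/15625

43436736/244140625


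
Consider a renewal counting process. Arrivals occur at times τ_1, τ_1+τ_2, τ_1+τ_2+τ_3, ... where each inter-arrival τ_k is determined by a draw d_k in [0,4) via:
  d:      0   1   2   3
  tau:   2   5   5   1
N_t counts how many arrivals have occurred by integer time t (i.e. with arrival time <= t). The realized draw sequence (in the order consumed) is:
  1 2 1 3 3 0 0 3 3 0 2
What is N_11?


2

draw d_1=1: τ_1=5, arrival time A_1=5
draw d_2=2: τ_2=5, arrival time A_2=10
draw d_3=1: τ_3=5, arrival time A_3=15
draw d_4=3: τ_4=1, arrival time A_4=16
draw d_5=3: τ_5=1, arrival time A_5=17
draw d_6=0: τ_6=2, arrival time A_6=19
draw d_7=0: τ_7=2, arrival time A_7=21
draw d_8=3: τ_8=1, arrival time A_8=22
draw d_9=3: τ_9=1, arrival time A_9=23
draw d_10=0: τ_10=2, arrival time A_10=25
draw d_11=2: τ_11=5, arrival time A_11=30
N_t over t=0..11: 0:0 1:0 2:0 3:0 4:0 5:1 6:1 7:1 8:1 9:1 10:2 11:2


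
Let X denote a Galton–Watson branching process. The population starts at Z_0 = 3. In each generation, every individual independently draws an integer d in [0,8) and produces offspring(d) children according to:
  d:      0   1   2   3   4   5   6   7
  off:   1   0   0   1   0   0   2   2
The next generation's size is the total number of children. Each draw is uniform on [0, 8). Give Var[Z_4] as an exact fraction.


Outcome values over d=0..7: [1, 0, 0, 1, 0, 0, 2, 2]
Σy = 6, Σy² = 10, M = 8
μ = 6/8 = 3/4,  σ² = 10/8 − (3/4)² = 11/16
V_0 = 0, E_0 = 3
V_1 = 11/16·E_0 + (3/4)²·V_0 = 33/16;  E_1 = 9/4
V_2 = 11/16·E_1 + (3/4)²·V_1 = 693/256;  E_2 = 27/16
V_3 = 11/16·E_2 + (3/4)²·V_2 = 10989/4096;  E_3 = 81/64
V_4 = 11/16·E_3 + (3/4)²·V_3 = 155925/65536;  E_4 = 243/256

155925/65536


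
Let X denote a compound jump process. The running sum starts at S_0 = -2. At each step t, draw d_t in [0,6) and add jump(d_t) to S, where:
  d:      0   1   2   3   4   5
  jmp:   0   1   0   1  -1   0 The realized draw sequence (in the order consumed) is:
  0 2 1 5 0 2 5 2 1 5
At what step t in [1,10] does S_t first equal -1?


3

t=0: S=-2, d=0, jump=0, S_1=-2
t=1: S=-2, d=2, jump=0, S_2=-2
t=2: S=-2, d=1, jump=1, S_3=-1
t=3: S=-1, d=5, jump=0, S_4=-1
t=4: S=-1, d=0, jump=0, S_5=-1
t=5: S=-1, d=2, jump=0, S_6=-1
t=6: S=-1, d=5, jump=0, S_7=-1
t=7: S=-1, d=2, jump=0, S_8=-1
t=8: S=-1, d=1, jump=1, S_9=0
t=9: S=0, d=5, jump=0, S_10=0


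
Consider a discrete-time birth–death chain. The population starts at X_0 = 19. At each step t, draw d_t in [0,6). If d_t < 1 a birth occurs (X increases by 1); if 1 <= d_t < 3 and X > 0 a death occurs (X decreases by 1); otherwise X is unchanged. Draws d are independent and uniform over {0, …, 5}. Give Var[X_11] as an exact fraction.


X can drop by at most 1 per step and X_0 = 19 > T = 11, so X_t >= 19 − t >= 8 > 0 for every t <= 11: the floor at 0 (the 'and X > 0' condition) never binds. Hence X_11 = X_0 + Σ_{t<11} Y_t with i.i.d. increments Y_t = y(d_t) ∈ {+1, −1, 0}.
Outcome values over d=0..5: [1, -1, -1, 0, 0, 0]
Σy = -1, Σy² = 3, M = 6
μ = -1/6 = -1/6,  σ² = 3/6 − (-1/6)² = 17/36
Independent increments: Var[X_11] = 11·σ² = 11·(17/36) = 187/36

187/36


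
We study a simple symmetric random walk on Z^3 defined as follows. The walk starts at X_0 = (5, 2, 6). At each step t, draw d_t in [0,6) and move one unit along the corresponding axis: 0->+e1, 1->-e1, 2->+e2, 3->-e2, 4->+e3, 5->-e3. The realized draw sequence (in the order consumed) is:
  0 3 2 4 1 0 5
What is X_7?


(6, 2, 6)

t=0: X=(5, 2, 6), d=0 → +e1, X_1=(6, 2, 6)
t=1: X=(6, 2, 6), d=3 → -e2, X_2=(6, 1, 6)
t=2: X=(6, 1, 6), d=2 → +e2, X_3=(6, 2, 6)
t=3: X=(6, 2, 6), d=4 → +e3, X_4=(6, 2, 7)
t=4: X=(6, 2, 7), d=1 → -e1, X_5=(5, 2, 7)
t=5: X=(5, 2, 7), d=0 → +e1, X_6=(6, 2, 7)
t=6: X=(6, 2, 7), d=5 → -e3, X_7=(6, 2, 6)


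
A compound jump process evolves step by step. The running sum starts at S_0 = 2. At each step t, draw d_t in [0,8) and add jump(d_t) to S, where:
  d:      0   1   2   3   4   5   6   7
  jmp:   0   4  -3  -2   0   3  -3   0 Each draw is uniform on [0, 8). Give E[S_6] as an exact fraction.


5/4

Outcome values over d=0..7: [0, 4, -3, -2, 0, 3, -3, 0]
Σy = -1, Σy² = 47, M = 8
μ = -1/8 = -1/8,  σ² = 47/8 − (-1/8)² = 375/64
E[S_6] = 2 + 6·(-1/8) = 5/4


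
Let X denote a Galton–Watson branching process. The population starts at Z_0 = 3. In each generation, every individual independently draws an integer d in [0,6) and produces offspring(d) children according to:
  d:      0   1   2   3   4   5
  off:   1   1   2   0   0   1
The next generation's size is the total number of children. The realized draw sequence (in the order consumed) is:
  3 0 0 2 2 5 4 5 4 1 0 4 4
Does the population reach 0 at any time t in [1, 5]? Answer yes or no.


yes

gen 0: Z_0=3, draws=[3, 0, 0], offspring=[0, 1, 1], Z_1=2
gen 1: Z_1=2, draws=[2, 2], offspring=[2, 2], Z_2=4
gen 2: Z_2=4, draws=[5, 4, 5, 4], offspring=[1, 0, 1, 0], Z_3=2
gen 3: Z_3=2, draws=[1, 0], offspring=[1, 1], Z_4=2
gen 4: Z_4=2, draws=[4, 4], offspring=[0, 0], Z_5=0


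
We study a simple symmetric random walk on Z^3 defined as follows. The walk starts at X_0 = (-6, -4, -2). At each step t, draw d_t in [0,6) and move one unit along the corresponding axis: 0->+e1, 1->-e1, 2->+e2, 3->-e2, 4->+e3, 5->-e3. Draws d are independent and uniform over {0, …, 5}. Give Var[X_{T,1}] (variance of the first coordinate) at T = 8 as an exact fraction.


Outcome values over d=0..5: [1, -1, 0, 0, 0, 0]
Σy = 0, Σy² = 2, M = 6
μ = 0/6 = 0,  σ² = 2/6 − (0)² = 1/3
Independent increments: Var[X_8] = 8·σ² = 8·(1/3) = 8/3

8/3


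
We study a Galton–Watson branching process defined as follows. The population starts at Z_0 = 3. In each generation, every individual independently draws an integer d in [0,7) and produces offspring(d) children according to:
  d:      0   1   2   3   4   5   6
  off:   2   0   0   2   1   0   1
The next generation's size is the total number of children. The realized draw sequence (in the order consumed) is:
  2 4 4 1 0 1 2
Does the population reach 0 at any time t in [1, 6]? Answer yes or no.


yes

gen 0: Z_0=3, draws=[2, 4, 4], offspring=[0, 1, 1], Z_1=2
gen 1: Z_1=2, draws=[1, 0], offspring=[0, 2], Z_2=2
gen 2: Z_2=2, draws=[1, 2], offspring=[0, 0], Z_3=0
gen 3: Z_3=0, draws=[], offspring=[], Z_4=0
gen 4: Z_4=0, draws=[], offspring=[], Z_5=0
gen 5: Z_5=0, draws=[], offspring=[], Z_6=0


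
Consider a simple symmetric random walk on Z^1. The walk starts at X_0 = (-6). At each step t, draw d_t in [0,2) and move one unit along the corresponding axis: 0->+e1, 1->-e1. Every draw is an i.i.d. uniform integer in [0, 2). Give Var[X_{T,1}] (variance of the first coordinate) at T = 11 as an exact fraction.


Outcome values over d=0..1: [1, -1]
Σy = 0, Σy² = 2, M = 2
μ = 0/2 = 0,  σ² = 2/2 − (0)² = 1
Independent increments: Var[X_11] = 11·σ² = 11·(1) = 11

11


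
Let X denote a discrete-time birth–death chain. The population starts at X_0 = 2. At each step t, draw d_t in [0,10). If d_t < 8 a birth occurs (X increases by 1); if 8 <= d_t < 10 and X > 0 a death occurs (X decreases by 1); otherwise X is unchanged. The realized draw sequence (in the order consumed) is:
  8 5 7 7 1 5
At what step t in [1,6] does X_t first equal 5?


t=0: X=2, d=8 → death, X_1=1
t=1: X=1, d=5 → birth, X_2=2
t=2: X=2, d=7 → birth, X_3=3
t=3: X=3, d=7 → birth, X_4=4
t=4: X=4, d=1 → birth, X_5=5
t=5: X=5, d=5 → birth, X_6=6

5


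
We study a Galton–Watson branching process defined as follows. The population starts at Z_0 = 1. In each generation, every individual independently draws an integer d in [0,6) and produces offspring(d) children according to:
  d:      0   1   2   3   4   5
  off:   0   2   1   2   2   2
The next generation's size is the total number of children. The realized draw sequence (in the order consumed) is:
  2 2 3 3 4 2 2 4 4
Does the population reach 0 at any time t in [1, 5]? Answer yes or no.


gen 0: Z_0=1, draws=[2], offspring=[1], Z_1=1
gen 1: Z_1=1, draws=[2], offspring=[1], Z_2=1
gen 2: Z_2=1, draws=[3], offspring=[2], Z_3=2
gen 3: Z_3=2, draws=[3, 4], offspring=[2, 2], Z_4=4
gen 4: Z_4=4, draws=[2, 2, 4, 4], offspring=[1, 1, 2, 2], Z_5=6

no


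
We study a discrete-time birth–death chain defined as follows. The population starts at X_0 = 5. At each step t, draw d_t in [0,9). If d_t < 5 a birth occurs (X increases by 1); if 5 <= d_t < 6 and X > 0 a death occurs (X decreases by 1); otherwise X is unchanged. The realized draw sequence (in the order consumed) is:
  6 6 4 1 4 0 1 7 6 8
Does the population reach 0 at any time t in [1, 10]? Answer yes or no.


t=0: X=5, d=6 → hold, X_1=5
t=1: X=5, d=6 → hold, X_2=5
t=2: X=5, d=4 → birth, X_3=6
t=3: X=6, d=1 → birth, X_4=7
t=4: X=7, d=4 → birth, X_5=8
t=5: X=8, d=0 → birth, X_6=9
t=6: X=9, d=1 → birth, X_7=10
t=7: X=10, d=7 → hold, X_8=10
t=8: X=10, d=6 → hold, X_9=10
t=9: X=10, d=8 → hold, X_10=10

no


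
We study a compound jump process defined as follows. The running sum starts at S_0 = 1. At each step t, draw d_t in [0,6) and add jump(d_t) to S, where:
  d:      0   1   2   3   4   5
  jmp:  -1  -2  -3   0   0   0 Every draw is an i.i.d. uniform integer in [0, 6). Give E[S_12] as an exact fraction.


-11

Outcome values over d=0..5: [-1, -2, -3, 0, 0, 0]
Σy = -6, Σy² = 14, M = 6
μ = -6/6 = -1,  σ² = 14/6 − (-1)² = 4/3
E[S_12] = 1 + 12·(-1) = -11


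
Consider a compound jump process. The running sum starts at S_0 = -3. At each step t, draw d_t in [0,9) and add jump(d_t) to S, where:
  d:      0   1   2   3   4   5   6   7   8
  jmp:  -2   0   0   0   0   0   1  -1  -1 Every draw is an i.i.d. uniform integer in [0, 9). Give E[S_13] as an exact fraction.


-22/3

Outcome values over d=0..8: [-2, 0, 0, 0, 0, 0, 1, -1, -1]
Σy = -3, Σy² = 7, M = 9
μ = -3/9 = -1/3,  σ² = 7/9 − (-1/3)² = 2/3
E[S_13] = -3 + 13·(-1/3) = -22/3


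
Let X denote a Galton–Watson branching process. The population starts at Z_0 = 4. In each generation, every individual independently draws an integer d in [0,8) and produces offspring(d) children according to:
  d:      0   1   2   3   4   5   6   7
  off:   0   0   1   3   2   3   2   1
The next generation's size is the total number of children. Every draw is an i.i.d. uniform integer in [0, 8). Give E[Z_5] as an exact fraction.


Outcome values over d=0..7: [0, 0, 1, 3, 2, 3, 2, 1]
Σy = 12, Σy² = 28, M = 8
μ = 12/8 = 3/2,  σ² = 28/8 − (3/2)² = 5/4
E[Z_0] = 4
E[Z_1] = 3/2·E[Z_0] = 6
E[Z_2] = 3/2·E[Z_1] = 9
E[Z_3] = 3/2·E[Z_2] = 27/2
E[Z_4] = 3/2·E[Z_3] = 81/4
E[Z_5] = 3/2·E[Z_4] = 243/8

243/8


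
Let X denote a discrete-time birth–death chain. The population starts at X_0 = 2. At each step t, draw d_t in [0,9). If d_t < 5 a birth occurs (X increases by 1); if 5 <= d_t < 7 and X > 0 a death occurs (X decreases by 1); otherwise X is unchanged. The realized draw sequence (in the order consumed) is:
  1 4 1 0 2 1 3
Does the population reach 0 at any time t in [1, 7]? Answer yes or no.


no

t=0: X=2, d=1 → birth, X_1=3
t=1: X=3, d=4 → birth, X_2=4
t=2: X=4, d=1 → birth, X_3=5
t=3: X=5, d=0 → birth, X_4=6
t=4: X=6, d=2 → birth, X_5=7
t=5: X=7, d=1 → birth, X_6=8
t=6: X=8, d=3 → birth, X_7=9


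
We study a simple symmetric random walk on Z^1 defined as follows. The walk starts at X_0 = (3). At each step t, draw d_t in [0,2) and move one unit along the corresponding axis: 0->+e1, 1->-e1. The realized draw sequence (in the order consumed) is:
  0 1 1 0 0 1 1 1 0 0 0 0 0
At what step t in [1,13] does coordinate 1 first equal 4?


t=0: X=(3), d=0 → +e1, X_1=(4)
t=1: X=(4), d=1 → -e1, X_2=(3)
t=2: X=(3), d=1 → -e1, X_3=(2)
t=3: X=(2), d=0 → +e1, X_4=(3)
t=4: X=(3), d=0 → +e1, X_5=(4)
t=5: X=(4), d=1 → -e1, X_6=(3)
t=6: X=(3), d=1 → -e1, X_7=(2)
t=7: X=(2), d=1 → -e1, X_8=(1)
t=8: X=(1), d=0 → +e1, X_9=(2)
t=9: X=(2), d=0 → +e1, X_10=(3)
t=10: X=(3), d=0 → +e1, X_11=(4)
t=11: X=(4), d=0 → +e1, X_12=(5)
t=12: X=(5), d=0 → +e1, X_13=(6)

1


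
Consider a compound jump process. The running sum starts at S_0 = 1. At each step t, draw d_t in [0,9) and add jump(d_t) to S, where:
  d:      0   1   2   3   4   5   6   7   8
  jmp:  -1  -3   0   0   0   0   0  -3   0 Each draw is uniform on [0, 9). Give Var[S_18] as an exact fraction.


Outcome values over d=0..8: [-1, -3, 0, 0, 0, 0, 0, -3, 0]
Σy = -7, Σy² = 19, M = 9
μ = -7/9 = -7/9,  σ² = 19/9 − (-7/9)² = 122/81
Independent increments: Var[S_18] = 18·σ² = 18·(122/81) = 244/9

244/9


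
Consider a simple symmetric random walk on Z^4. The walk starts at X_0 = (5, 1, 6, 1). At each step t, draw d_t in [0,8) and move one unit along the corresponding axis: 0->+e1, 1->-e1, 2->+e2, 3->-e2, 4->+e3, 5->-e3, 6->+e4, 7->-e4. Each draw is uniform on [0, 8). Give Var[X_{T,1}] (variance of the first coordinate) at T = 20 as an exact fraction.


Outcome values over d=0..7: [1, -1, 0, 0, 0, 0, 0, 0]
Σy = 0, Σy² = 2, M = 8
μ = 0/8 = 0,  σ² = 2/8 − (0)² = 1/4
Independent increments: Var[X_20] = 20·σ² = 20·(1/4) = 5

5


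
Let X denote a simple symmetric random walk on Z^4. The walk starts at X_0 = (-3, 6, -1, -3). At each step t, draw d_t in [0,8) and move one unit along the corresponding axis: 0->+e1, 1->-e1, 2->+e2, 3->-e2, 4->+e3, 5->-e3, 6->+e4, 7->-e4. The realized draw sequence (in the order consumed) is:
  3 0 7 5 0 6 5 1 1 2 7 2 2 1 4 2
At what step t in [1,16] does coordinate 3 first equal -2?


t=0: X=(-3, 6, -1, -3), d=3 → -e2, X_1=(-3, 5, -1, -3)
t=1: X=(-3, 5, -1, -3), d=0 → +e1, X_2=(-2, 5, -1, -3)
t=2: X=(-2, 5, -1, -3), d=7 → -e4, X_3=(-2, 5, -1, -4)
t=3: X=(-2, 5, -1, -4), d=5 → -e3, X_4=(-2, 5, -2, -4)
t=4: X=(-2, 5, -2, -4), d=0 → +e1, X_5=(-1, 5, -2, -4)
t=5: X=(-1, 5, -2, -4), d=6 → +e4, X_6=(-1, 5, -2, -3)
t=6: X=(-1, 5, -2, -3), d=5 → -e3, X_7=(-1, 5, -3, -3)
t=7: X=(-1, 5, -3, -3), d=1 → -e1, X_8=(-2, 5, -3, -3)
t=8: X=(-2, 5, -3, -3), d=1 → -e1, X_9=(-3, 5, -3, -3)
t=9: X=(-3, 5, -3, -3), d=2 → +e2, X_10=(-3, 6, -3, -3)
t=10: X=(-3, 6, -3, -3), d=7 → -e4, X_11=(-3, 6, -3, -4)
t=11: X=(-3, 6, -3, -4), d=2 → +e2, X_12=(-3, 7, -3, -4)
t=12: X=(-3, 7, -3, -4), d=2 → +e2, X_13=(-3, 8, -3, -4)
t=13: X=(-3, 8, -3, -4), d=1 → -e1, X_14=(-4, 8, -3, -4)
t=14: X=(-4, 8, -3, -4), d=4 → +e3, X_15=(-4, 8, -2, -4)
t=15: X=(-4, 8, -2, -4), d=2 → +e2, X_16=(-4, 9, -2, -4)

4


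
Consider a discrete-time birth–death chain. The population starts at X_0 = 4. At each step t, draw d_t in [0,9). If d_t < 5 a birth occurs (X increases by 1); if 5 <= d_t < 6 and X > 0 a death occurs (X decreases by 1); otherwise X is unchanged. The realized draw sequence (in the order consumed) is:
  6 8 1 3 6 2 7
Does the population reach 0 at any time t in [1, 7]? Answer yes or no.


t=0: X=4, d=6 → hold, X_1=4
t=1: X=4, d=8 → hold, X_2=4
t=2: X=4, d=1 → birth, X_3=5
t=3: X=5, d=3 → birth, X_4=6
t=4: X=6, d=6 → hold, X_5=6
t=5: X=6, d=2 → birth, X_6=7
t=6: X=7, d=7 → hold, X_7=7

no


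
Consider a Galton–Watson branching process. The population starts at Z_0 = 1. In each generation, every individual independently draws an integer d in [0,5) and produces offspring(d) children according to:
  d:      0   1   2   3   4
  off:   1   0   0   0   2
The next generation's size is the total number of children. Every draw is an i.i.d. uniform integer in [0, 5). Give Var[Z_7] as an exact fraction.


442870416/6103515625

Outcome values over d=0..4: [1, 0, 0, 0, 2]
Σy = 3, Σy² = 5, M = 5
μ = 3/5 = 3/5,  σ² = 5/5 − (3/5)² = 16/25
V_0 = 0, E_0 = 1
V_1 = 16/25·E_0 + (3/5)²·V_0 = 16/25;  E_1 = 3/5
V_2 = 16/25·E_1 + (3/5)²·V_1 = 384/625;  E_2 = 9/25
V_3 = 16/25·E_2 + (3/5)²·V_2 = 7056/15625;  E_3 = 27/125
V_4 = 16/25·E_3 + (3/5)²·V_3 = 117504/390625;  E_4 = 81/625
V_5 = 16/25·E_4 + (3/5)²·V_4 = 1867536/9765625;  E_5 = 243/3125
V_6 = 16/25·E_5 + (3/5)²·V_5 = 28957824/244140625;  E_6 = 729/15625
V_7 = 16/25·E_6 + (3/5)²·V_6 = 442870416/6103515625;  E_7 = 2187/78125


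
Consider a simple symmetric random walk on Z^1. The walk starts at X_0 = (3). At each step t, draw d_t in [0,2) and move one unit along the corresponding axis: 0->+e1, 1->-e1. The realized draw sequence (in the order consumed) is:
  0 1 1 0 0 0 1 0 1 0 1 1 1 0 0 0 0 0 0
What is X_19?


(8)

t=0: X=(3), d=0 → +e1, X_1=(4)
t=1: X=(4), d=1 → -e1, X_2=(3)
t=2: X=(3), d=1 → -e1, X_3=(2)
t=3: X=(2), d=0 → +e1, X_4=(3)
t=4: X=(3), d=0 → +e1, X_5=(4)
t=5: X=(4), d=0 → +e1, X_6=(5)
t=6: X=(5), d=1 → -e1, X_7=(4)
t=7: X=(4), d=0 → +e1, X_8=(5)
t=8: X=(5), d=1 → -e1, X_9=(4)
t=9: X=(4), d=0 → +e1, X_10=(5)
t=10: X=(5), d=1 → -e1, X_11=(4)
t=11: X=(4), d=1 → -e1, X_12=(3)
t=12: X=(3), d=1 → -e1, X_13=(2)
t=13: X=(2), d=0 → +e1, X_14=(3)
t=14: X=(3), d=0 → +e1, X_15=(4)
t=15: X=(4), d=0 → +e1, X_16=(5)
t=16: X=(5), d=0 → +e1, X_17=(6)
t=17: X=(6), d=0 → +e1, X_18=(7)
t=18: X=(7), d=0 → +e1, X_19=(8)


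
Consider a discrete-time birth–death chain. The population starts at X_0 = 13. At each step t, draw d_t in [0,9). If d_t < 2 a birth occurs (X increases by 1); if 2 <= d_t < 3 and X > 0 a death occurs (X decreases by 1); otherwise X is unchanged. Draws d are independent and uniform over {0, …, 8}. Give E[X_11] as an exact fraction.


128/9

X can drop by at most 1 per step and X_0 = 13 > T = 11, so X_t >= 13 − t >= 2 > 0 for every t <= 11: the floor at 0 (the 'and X > 0' condition) never binds. Hence X_11 = X_0 + Σ_{t<11} Y_t with i.i.d. increments Y_t = y(d_t) ∈ {+1, −1, 0}.
Outcome values over d=0..8: [1, 1, -1, 0, 0, 0, 0, 0, 0]
Σy = 1, Σy² = 3, M = 9
μ = 1/9 = 1/9,  σ² = 3/9 − (1/9)² = 26/81
E[X_11] = 13 + 11·(1/9) = 128/9


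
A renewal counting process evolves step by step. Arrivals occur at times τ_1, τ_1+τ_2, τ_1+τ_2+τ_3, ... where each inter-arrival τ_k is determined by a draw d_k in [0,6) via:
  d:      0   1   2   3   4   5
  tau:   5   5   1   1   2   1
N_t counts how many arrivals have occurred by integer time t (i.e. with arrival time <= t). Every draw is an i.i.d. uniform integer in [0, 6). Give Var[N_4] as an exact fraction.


Inter-arrival values over d=0..5: [5, 5, 1, 1, 2, 1]
Each d has probability 1/6, so the pmf of τ is: f(1) = 1/2, f(2) = 1/6, f(5) = 1/3
Let p_n(j) = P(N_n = j), with p_0 = [1]. Condition on τ_1: p_n(0) = P(τ > n), and for j >= 1, p_n(j) = Σ_{k<=n} f(k)·p_{n−k}(j−1)
p_1 = [1/2, 1/2]  (j = 0..1)
p_2 = [1/3, 5/12, 1/4]  (j = 0..2)
p_3 = [1/3, 1/4, 7/24, 1/8]  (j = 0..3)
p_4 = [1/3, 2/9, 7/36, 3/16, 1/16]  (j = 0..4)
E[N_4] = Σ j·p_4(j) = 205/144;  E[N_4²] = Σ j²·p_4(j) = 59/16
Var[N_4] = 59/16 − (205/144)² = 34439/20736

34439/20736


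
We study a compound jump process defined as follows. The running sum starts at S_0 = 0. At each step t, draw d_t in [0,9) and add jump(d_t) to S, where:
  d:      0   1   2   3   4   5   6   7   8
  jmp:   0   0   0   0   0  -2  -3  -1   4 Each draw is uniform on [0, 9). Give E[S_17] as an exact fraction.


Outcome values over d=0..8: [0, 0, 0, 0, 0, -2, -3, -1, 4]
Σy = -2, Σy² = 30, M = 9
μ = -2/9 = -2/9,  σ² = 30/9 − (-2/9)² = 266/81
E[S_17] = 0 + 17·(-2/9) = -34/9

-34/9


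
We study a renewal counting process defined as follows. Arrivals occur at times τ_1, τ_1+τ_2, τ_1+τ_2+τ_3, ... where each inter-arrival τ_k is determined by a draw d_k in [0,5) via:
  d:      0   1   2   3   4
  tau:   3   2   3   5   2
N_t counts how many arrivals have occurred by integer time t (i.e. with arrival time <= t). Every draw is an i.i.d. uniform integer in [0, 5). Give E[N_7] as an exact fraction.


257/125

Inter-arrival values over d=0..4: [3, 2, 3, 5, 2]
Each d has probability 1/5, so the pmf of τ is: f(2) = 2/5, f(3) = 2/5, f(5) = 1/5
Renewal equation for m(n) = E[N_n]: condition on τ_1 = k (if k <= n, one arrival plus a fresh copy on the remaining n−k steps): m(n) = F(n) + Σ_{k<=n} f(k)·m(n−k), where F(n) = P(τ <= n) and m(0) = 0
m(1) = F(1) = 0
m(2) = F(2) = 2/5
m(3) = F(3) = 4/5
m(4) = F(4) + f(2)·m(2) = 4/5 + 2/5·2/5 = 24/25
m(5) = F(5) + f(2)·m(3) + f(3)·m(2) = 1 + 2/5·4/5 + 2/5·2/5 = 37/25
m(6) = F(6) + f(2)·m(4) + f(3)·m(3) = 1 + 2/5·24/25 + 2/5·4/5 = 213/125
m(7) = F(7) + f(2)·m(5) + f(3)·m(4) + f(5)·m(2) = 1 + 2/5·37/25 + 2/5·24/25 + 1/5·2/5 = 257/125
E[N_7] = m(7) = 257/125


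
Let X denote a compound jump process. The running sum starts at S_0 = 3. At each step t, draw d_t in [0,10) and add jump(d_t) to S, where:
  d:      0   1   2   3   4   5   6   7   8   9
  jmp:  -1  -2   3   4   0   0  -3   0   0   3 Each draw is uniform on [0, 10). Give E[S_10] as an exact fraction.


7

Outcome values over d=0..9: [-1, -2, 3, 4, 0, 0, -3, 0, 0, 3]
Σy = 4, Σy² = 48, M = 10
μ = 4/10 = 2/5,  σ² = 48/10 − (2/5)² = 116/25
E[S_10] = 3 + 10·(2/5) = 7


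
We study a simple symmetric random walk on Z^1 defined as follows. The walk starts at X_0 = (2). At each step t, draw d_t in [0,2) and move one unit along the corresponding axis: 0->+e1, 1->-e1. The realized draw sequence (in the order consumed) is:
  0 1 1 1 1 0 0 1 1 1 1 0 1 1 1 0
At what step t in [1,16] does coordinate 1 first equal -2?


t=0: X=(2), d=0 → +e1, X_1=(3)
t=1: X=(3), d=1 → -e1, X_2=(2)
t=2: X=(2), d=1 → -e1, X_3=(1)
t=3: X=(1), d=1 → -e1, X_4=(0)
t=4: X=(0), d=1 → -e1, X_5=(-1)
t=5: X=(-1), d=0 → +e1, X_6=(0)
t=6: X=(0), d=0 → +e1, X_7=(1)
t=7: X=(1), d=1 → -e1, X_8=(0)
t=8: X=(0), d=1 → -e1, X_9=(-1)
t=9: X=(-1), d=1 → -e1, X_10=(-2)
t=10: X=(-2), d=1 → -e1, X_11=(-3)
t=11: X=(-3), d=0 → +e1, X_12=(-2)
t=12: X=(-2), d=1 → -e1, X_13=(-3)
t=13: X=(-3), d=1 → -e1, X_14=(-4)
t=14: X=(-4), d=1 → -e1, X_15=(-5)
t=15: X=(-5), d=0 → +e1, X_16=(-4)

10


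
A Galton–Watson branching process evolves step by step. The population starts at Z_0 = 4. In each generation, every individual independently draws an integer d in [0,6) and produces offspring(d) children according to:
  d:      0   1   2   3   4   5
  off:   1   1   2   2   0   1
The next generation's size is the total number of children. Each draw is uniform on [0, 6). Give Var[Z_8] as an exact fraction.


57193533677735/705277476864

Outcome values over d=0..5: [1, 1, 2, 2, 0, 1]
Σy = 7, Σy² = 11, M = 6
μ = 7/6 = 7/6,  σ² = 11/6 − (7/6)² = 17/36
V_0 = 0, E_0 = 4
V_1 = 17/36·E_0 + (7/6)²·V_0 = 17/9;  E_1 = 14/3
V_2 = 17/36·E_1 + (7/6)²·V_1 = 1547/324;  E_2 = 49/9
V_3 = 17/36·E_2 + (7/6)²·V_2 = 105791/11664;  E_3 = 343/54
V_4 = 17/36·E_3 + (7/6)²·V_3 = 6443255/419904;  E_4 = 2401/324
V_5 = 17/36·E_4 + (7/6)²·V_4 = 368618327/15116544;  E_5 = 16807/1944
V_6 = 17/36·E_5 + (7/6)²·V_5 = 20284048967/544195584;  E_6 = 117649/11664
V_7 = 17/36·E_6 + (7/6)²·V_6 = 1087231939031/19591041024;  E_7 = 823543/69984
V_8 = 17/36·E_7 + (7/6)²·V_7 = 57193533677735/705277476864;  E_8 = 5764801/419904


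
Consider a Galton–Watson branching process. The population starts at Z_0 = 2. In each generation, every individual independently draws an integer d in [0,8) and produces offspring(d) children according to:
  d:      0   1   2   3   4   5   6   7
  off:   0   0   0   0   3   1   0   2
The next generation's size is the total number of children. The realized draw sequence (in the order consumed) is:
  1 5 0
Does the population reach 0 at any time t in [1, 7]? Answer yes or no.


yes

gen 0: Z_0=2, draws=[1, 5], offspring=[0, 1], Z_1=1
gen 1: Z_1=1, draws=[0], offspring=[0], Z_2=0
gen 2: Z_2=0, draws=[], offspring=[], Z_3=0
gen 3: Z_3=0, draws=[], offspring=[], Z_4=0
gen 4: Z_4=0, draws=[], offspring=[], Z_5=0
gen 5: Z_5=0, draws=[], offspring=[], Z_6=0
gen 6: Z_6=0, draws=[], offspring=[], Z_7=0


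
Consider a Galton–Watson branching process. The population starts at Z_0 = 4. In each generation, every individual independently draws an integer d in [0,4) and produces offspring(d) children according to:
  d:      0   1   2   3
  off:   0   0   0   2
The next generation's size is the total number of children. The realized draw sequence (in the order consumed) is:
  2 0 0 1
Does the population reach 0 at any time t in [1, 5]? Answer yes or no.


yes

gen 0: Z_0=4, draws=[2, 0, 0, 1], offspring=[0, 0, 0, 0], Z_1=0
gen 1: Z_1=0, draws=[], offspring=[], Z_2=0
gen 2: Z_2=0, draws=[], offspring=[], Z_3=0
gen 3: Z_3=0, draws=[], offspring=[], Z_4=0
gen 4: Z_4=0, draws=[], offspring=[], Z_5=0


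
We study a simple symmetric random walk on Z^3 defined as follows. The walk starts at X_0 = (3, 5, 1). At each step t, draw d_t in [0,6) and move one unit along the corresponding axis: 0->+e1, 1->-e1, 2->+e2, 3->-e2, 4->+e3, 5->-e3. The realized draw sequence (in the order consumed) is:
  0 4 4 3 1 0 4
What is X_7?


t=0: X=(3, 5, 1), d=0 → +e1, X_1=(4, 5, 1)
t=1: X=(4, 5, 1), d=4 → +e3, X_2=(4, 5, 2)
t=2: X=(4, 5, 2), d=4 → +e3, X_3=(4, 5, 3)
t=3: X=(4, 5, 3), d=3 → -e2, X_4=(4, 4, 3)
t=4: X=(4, 4, 3), d=1 → -e1, X_5=(3, 4, 3)
t=5: X=(3, 4, 3), d=0 → +e1, X_6=(4, 4, 3)
t=6: X=(4, 4, 3), d=4 → +e3, X_7=(4, 4, 4)

(4, 4, 4)


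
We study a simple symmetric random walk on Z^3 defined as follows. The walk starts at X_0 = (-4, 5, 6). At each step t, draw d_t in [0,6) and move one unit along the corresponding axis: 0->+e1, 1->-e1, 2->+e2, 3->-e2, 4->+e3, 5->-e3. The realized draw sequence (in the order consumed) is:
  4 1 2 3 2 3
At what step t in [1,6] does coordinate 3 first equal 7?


1

t=0: X=(-4, 5, 6), d=4 → +e3, X_1=(-4, 5, 7)
t=1: X=(-4, 5, 7), d=1 → -e1, X_2=(-5, 5, 7)
t=2: X=(-5, 5, 7), d=2 → +e2, X_3=(-5, 6, 7)
t=3: X=(-5, 6, 7), d=3 → -e2, X_4=(-5, 5, 7)
t=4: X=(-5, 5, 7), d=2 → +e2, X_5=(-5, 6, 7)
t=5: X=(-5, 6, 7), d=3 → -e2, X_6=(-5, 5, 7)


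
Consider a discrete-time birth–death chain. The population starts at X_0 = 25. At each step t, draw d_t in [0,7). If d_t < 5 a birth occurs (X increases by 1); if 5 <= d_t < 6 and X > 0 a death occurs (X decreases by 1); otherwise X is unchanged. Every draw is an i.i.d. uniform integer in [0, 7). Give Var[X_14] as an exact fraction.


52/7

X can drop by at most 1 per step and X_0 = 25 > T = 14, so X_t >= 25 − t >= 11 > 0 for every t <= 14: the floor at 0 (the 'and X > 0' condition) never binds. Hence X_14 = X_0 + Σ_{t<14} Y_t with i.i.d. increments Y_t = y(d_t) ∈ {+1, −1, 0}.
Outcome values over d=0..6: [1, 1, 1, 1, 1, -1, 0]
Σy = 4, Σy² = 6, M = 7
μ = 4/7 = 4/7,  σ² = 6/7 − (4/7)² = 26/49
Independent increments: Var[X_14] = 14·σ² = 14·(26/49) = 52/7


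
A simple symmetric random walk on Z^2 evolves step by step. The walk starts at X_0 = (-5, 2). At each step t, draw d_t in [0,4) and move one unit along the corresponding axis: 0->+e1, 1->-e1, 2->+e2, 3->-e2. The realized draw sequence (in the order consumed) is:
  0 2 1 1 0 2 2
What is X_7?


t=0: X=(-5, 2), d=0 → +e1, X_1=(-4, 2)
t=1: X=(-4, 2), d=2 → +e2, X_2=(-4, 3)
t=2: X=(-4, 3), d=1 → -e1, X_3=(-5, 3)
t=3: X=(-5, 3), d=1 → -e1, X_4=(-6, 3)
t=4: X=(-6, 3), d=0 → +e1, X_5=(-5, 3)
t=5: X=(-5, 3), d=2 → +e2, X_6=(-5, 4)
t=6: X=(-5, 4), d=2 → +e2, X_7=(-5, 5)

(-5, 5)


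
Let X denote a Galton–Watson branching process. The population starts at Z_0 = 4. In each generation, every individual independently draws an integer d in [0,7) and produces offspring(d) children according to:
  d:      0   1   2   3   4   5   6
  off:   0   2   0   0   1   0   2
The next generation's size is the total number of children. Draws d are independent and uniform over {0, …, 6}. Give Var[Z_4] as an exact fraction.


Outcome values over d=0..6: [0, 2, 0, 0, 1, 0, 2]
Σy = 5, Σy² = 9, M = 7
μ = 5/7 = 5/7,  σ² = 9/7 − (5/7)² = 38/49
V_0 = 0, E_0 = 4
V_1 = 38/49·E_0 + (5/7)²·V_0 = 152/49;  E_1 = 20/7
V_2 = 38/49·E_1 + (5/7)²·V_1 = 9120/2401;  E_2 = 100/49
V_3 = 38/49·E_2 + (5/7)²·V_2 = 414200/117649;  E_3 = 500/343
V_4 = 38/49·E_3 + (5/7)²·V_3 = 16872000/5764801;  E_4 = 2500/2401

16872000/5764801


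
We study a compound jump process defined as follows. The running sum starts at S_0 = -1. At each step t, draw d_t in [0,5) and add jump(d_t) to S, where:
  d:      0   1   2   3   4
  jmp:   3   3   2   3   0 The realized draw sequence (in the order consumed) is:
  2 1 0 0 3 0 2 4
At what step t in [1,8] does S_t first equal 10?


t=0: S=-1, d=2, jump=2, S_1=1
t=1: S=1, d=1, jump=3, S_2=4
t=2: S=4, d=0, jump=3, S_3=7
t=3: S=7, d=0, jump=3, S_4=10
t=4: S=10, d=3, jump=3, S_5=13
t=5: S=13, d=0, jump=3, S_6=16
t=6: S=16, d=2, jump=2, S_7=18
t=7: S=18, d=4, jump=0, S_8=18

4


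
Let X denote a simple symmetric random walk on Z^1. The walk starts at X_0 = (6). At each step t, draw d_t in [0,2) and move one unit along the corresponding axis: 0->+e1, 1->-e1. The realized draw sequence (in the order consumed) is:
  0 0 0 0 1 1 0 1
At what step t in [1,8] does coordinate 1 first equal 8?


2

t=0: X=(6), d=0 → +e1, X_1=(7)
t=1: X=(7), d=0 → +e1, X_2=(8)
t=2: X=(8), d=0 → +e1, X_3=(9)
t=3: X=(9), d=0 → +e1, X_4=(10)
t=4: X=(10), d=1 → -e1, X_5=(9)
t=5: X=(9), d=1 → -e1, X_6=(8)
t=6: X=(8), d=0 → +e1, X_7=(9)
t=7: X=(9), d=1 → -e1, X_8=(8)


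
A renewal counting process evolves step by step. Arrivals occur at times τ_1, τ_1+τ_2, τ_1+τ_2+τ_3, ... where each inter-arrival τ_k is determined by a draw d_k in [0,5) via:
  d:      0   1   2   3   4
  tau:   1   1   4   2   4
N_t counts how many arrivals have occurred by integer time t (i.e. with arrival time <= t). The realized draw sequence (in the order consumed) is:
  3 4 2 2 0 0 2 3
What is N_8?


2

draw d_1=3: τ_1=2, arrival time A_1=2
draw d_2=4: τ_2=4, arrival time A_2=6
draw d_3=2: τ_3=4, arrival time A_3=10
draw d_4=2: τ_4=4, arrival time A_4=14
draw d_5=0: τ_5=1, arrival time A_5=15
draw d_6=0: τ_6=1, arrival time A_6=16
draw d_7=2: τ_7=4, arrival time A_7=20
draw d_8=3: τ_8=2, arrival time A_8=22
N_t over t=0..8: 0:0 1:0 2:1 3:1 4:1 5:1 6:2 7:2 8:2


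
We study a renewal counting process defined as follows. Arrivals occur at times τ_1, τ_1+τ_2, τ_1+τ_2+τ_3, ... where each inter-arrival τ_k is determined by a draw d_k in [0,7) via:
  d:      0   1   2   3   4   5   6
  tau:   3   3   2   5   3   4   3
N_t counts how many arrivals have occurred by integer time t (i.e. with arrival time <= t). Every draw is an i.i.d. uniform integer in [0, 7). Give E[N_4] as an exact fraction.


43/49

Inter-arrival values over d=0..6: [3, 3, 2, 5, 3, 4, 3]
Each d has probability 1/7, so the pmf of τ is: f(2) = 1/7, f(3) = 4/7, f(4) = 1/7, f(5) = 1/7
Renewal equation for m(n) = E[N_n]: condition on τ_1 = k (if k <= n, one arrival plus a fresh copy on the remaining n−k steps): m(n) = F(n) + Σ_{k<=n} f(k)·m(n−k), where F(n) = P(τ <= n) and m(0) = 0
m(1) = F(1) = 0
m(2) = F(2) = 1/7
m(3) = F(3) = 5/7
m(4) = F(4) + f(2)·m(2) = 6/7 + 1/7·1/7 = 43/49
E[N_4] = m(4) = 43/49


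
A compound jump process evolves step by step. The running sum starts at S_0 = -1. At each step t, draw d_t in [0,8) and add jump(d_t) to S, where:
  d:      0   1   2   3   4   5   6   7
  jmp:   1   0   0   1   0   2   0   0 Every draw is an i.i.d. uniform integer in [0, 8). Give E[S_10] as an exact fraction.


Outcome values over d=0..7: [1, 0, 0, 1, 0, 2, 0, 0]
Σy = 4, Σy² = 6, M = 8
μ = 4/8 = 1/2,  σ² = 6/8 − (1/2)² = 1/2
E[S_10] = -1 + 10·(1/2) = 4

4


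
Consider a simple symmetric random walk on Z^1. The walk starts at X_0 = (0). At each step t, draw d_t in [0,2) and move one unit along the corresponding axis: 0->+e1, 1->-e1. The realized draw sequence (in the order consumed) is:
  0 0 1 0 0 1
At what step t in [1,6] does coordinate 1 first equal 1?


t=0: X=(0), d=0 → +e1, X_1=(1)
t=1: X=(1), d=0 → +e1, X_2=(2)
t=2: X=(2), d=1 → -e1, X_3=(1)
t=3: X=(1), d=0 → +e1, X_4=(2)
t=4: X=(2), d=0 → +e1, X_5=(3)
t=5: X=(3), d=1 → -e1, X_6=(2)

1


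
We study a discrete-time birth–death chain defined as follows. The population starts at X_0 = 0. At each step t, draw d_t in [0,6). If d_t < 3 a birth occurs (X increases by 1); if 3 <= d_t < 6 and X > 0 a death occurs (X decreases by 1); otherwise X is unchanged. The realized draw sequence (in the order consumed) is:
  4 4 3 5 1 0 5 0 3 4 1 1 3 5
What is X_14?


0

t=0: X=0, d=4 → hold, X_1=0
t=1: X=0, d=4 → hold, X_2=0
t=2: X=0, d=3 → hold, X_3=0
t=3: X=0, d=5 → hold, X_4=0
t=4: X=0, d=1 → birth, X_5=1
t=5: X=1, d=0 → birth, X_6=2
t=6: X=2, d=5 → death, X_7=1
t=7: X=1, d=0 → birth, X_8=2
t=8: X=2, d=3 → death, X_9=1
t=9: X=1, d=4 → death, X_10=0
t=10: X=0, d=1 → birth, X_11=1
t=11: X=1, d=1 → birth, X_12=2
t=12: X=2, d=3 → death, X_13=1
t=13: X=1, d=5 → death, X_14=0


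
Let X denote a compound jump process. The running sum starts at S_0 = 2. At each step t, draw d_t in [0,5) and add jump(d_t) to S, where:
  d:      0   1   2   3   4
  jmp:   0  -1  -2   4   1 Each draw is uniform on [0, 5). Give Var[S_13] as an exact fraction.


1378/25

Outcome values over d=0..4: [0, -1, -2, 4, 1]
Σy = 2, Σy² = 22, M = 5
μ = 2/5 = 2/5,  σ² = 22/5 − (2/5)² = 106/25
Independent increments: Var[S_13] = 13·σ² = 13·(106/25) = 1378/25


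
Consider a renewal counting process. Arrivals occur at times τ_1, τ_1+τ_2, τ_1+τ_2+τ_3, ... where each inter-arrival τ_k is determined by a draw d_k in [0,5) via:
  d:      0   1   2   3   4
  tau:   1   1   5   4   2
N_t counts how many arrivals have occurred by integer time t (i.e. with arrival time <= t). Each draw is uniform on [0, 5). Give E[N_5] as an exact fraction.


Inter-arrival values over d=0..4: [1, 1, 5, 4, 2]
Each d has probability 1/5, so the pmf of τ is: f(1) = 2/5, f(2) = 1/5, f(4) = 1/5, f(5) = 1/5
Renewal equation for m(n) = E[N_n]: condition on τ_1 = k (if k <= n, one arrival plus a fresh copy on the remaining n−k steps): m(n) = F(n) + Σ_{k<=n} f(k)·m(n−k), where F(n) = P(τ <= n) and m(0) = 0
m(1) = F(1) = 2/5
m(2) = F(2) + f(1)·m(1) = 3/5 + 2/5·2/5 = 19/25
m(3) = F(3) + f(1)·m(2) + f(2)·m(1) = 3/5 + 2/5·19/25 + 1/5·2/5 = 123/125
m(4) = F(4) + f(1)·m(3) + f(2)·m(2) = 4/5 + 2/5·123/125 + 1/5·19/25 = 841/625
m(5) = F(5) + f(1)·m(4) + f(2)·m(3) + f(4)·m(1) = 1 + 2/5·841/625 + 1/5·123/125 + 1/5·2/5 = 5672/3125
E[N_5] = m(5) = 5672/3125

5672/3125


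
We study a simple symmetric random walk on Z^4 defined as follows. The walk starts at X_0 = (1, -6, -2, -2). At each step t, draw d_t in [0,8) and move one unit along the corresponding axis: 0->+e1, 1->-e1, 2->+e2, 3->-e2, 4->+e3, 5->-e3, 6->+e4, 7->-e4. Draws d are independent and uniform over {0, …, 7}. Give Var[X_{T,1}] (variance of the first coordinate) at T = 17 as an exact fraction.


17/4

Outcome values over d=0..7: [1, -1, 0, 0, 0, 0, 0, 0]
Σy = 0, Σy² = 2, M = 8
μ = 0/8 = 0,  σ² = 2/8 − (0)² = 1/4
Independent increments: Var[X_17] = 17·σ² = 17·(1/4) = 17/4


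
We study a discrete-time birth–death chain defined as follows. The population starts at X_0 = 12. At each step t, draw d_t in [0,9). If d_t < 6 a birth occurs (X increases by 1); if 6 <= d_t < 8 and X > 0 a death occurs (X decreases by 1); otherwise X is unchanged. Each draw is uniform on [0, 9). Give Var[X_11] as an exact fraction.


616/81

X can drop by at most 1 per step and X_0 = 12 > T = 11, so X_t >= 12 − t >= 1 > 0 for every t <= 11: the floor at 0 (the 'and X > 0' condition) never binds. Hence X_11 = X_0 + Σ_{t<11} Y_t with i.i.d. increments Y_t = y(d_t) ∈ {+1, −1, 0}.
Outcome values over d=0..8: [1, 1, 1, 1, 1, 1, -1, -1, 0]
Σy = 4, Σy² = 8, M = 9
μ = 4/9 = 4/9,  σ² = 8/9 − (4/9)² = 56/81
Independent increments: Var[X_11] = 11·σ² = 11·(56/81) = 616/81


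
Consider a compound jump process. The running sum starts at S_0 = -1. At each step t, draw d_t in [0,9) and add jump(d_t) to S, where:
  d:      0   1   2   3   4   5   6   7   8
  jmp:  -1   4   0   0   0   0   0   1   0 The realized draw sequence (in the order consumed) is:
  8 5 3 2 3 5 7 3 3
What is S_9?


t=0: S=-1, d=8, jump=0, S_1=-1
t=1: S=-1, d=5, jump=0, S_2=-1
t=2: S=-1, d=3, jump=0, S_3=-1
t=3: S=-1, d=2, jump=0, S_4=-1
t=4: S=-1, d=3, jump=0, S_5=-1
t=5: S=-1, d=5, jump=0, S_6=-1
t=6: S=-1, d=7, jump=1, S_7=0
t=7: S=0, d=3, jump=0, S_8=0
t=8: S=0, d=3, jump=0, S_9=0

0


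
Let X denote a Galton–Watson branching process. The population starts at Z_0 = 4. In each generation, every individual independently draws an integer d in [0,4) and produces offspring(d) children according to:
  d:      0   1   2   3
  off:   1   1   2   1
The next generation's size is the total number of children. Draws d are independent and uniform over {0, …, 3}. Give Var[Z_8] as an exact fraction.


Outcome values over d=0..3: [1, 1, 2, 1]
Σy = 5, Σy² = 7, M = 4
μ = 5/4 = 5/4,  σ² = 7/4 − (5/4)² = 3/16
V_0 = 0, E_0 = 4
V_1 = 3/16·E_0 + (5/4)²·V_0 = 3/4;  E_1 = 5
V_2 = 3/16·E_1 + (5/4)²·V_1 = 135/64;  E_2 = 25/4
V_3 = 3/16·E_2 + (5/4)²·V_2 = 4575/1024;  E_3 = 125/16
V_4 = 3/16·E_3 + (5/4)²·V_3 = 138375/16384;  E_4 = 625/64
V_5 = 3/16·E_4 + (5/4)²·V_4 = 3939375/262144;  E_5 = 3125/256
V_6 = 3/16·E_5 + (5/4)²·V_5 = 108084375/4194304;  E_6 = 15625/1024
V_7 = 3/16·E_6 + (5/4)²·V_6 = 2894109375/67108864;  E_7 = 78125/4096
V_8 = 3/16·E_7 + (5/4)²·V_7 = 76192734375/1073741824;  E_8 = 390625/16384

76192734375/1073741824
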